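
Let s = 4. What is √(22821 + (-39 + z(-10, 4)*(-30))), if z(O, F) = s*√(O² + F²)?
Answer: √(22782 - 240*√29) ≈ 146.59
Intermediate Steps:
z(O, F) = 4*√(F² + O²) (z(O, F) = 4*√(O² + F²) = 4*√(F² + O²))
√(22821 + (-39 + z(-10, 4)*(-30))) = √(22821 + (-39 + (4*√(4² + (-10)²))*(-30))) = √(22821 + (-39 + (4*√(16 + 100))*(-30))) = √(22821 + (-39 + (4*√116)*(-30))) = √(22821 + (-39 + (4*(2*√29))*(-30))) = √(22821 + (-39 + (8*√29)*(-30))) = √(22821 + (-39 - 240*√29)) = √(22782 - 240*√29)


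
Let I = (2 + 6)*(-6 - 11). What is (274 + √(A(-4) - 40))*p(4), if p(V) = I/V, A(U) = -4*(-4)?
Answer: -9316 - 68*I*√6 ≈ -9316.0 - 166.57*I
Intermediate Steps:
A(U) = 16
I = -136 (I = 8*(-17) = -136)
p(V) = -136/V
(274 + √(A(-4) - 40))*p(4) = (274 + √(16 - 40))*(-136/4) = (274 + √(-24))*(-136*¼) = (274 + 2*I*√6)*(-34) = -9316 - 68*I*√6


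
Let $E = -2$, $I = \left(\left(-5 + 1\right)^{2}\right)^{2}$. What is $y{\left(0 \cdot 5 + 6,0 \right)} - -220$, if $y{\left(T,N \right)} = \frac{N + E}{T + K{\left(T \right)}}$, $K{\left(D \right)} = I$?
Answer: $\frac{28819}{131} \approx 219.99$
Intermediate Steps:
$I = 256$ ($I = \left(\left(-4\right)^{2}\right)^{2} = 16^{2} = 256$)
$K{\left(D \right)} = 256$
$y{\left(T,N \right)} = \frac{-2 + N}{256 + T}$ ($y{\left(T,N \right)} = \frac{N - 2}{T + 256} = \frac{-2 + N}{256 + T}$)
$y{\left(0 \cdot 5 + 6,0 \right)} - -220 = \frac{-2 + 0}{256 + \left(0 \cdot 5 + 6\right)} - -220 = \frac{1}{256 + \left(0 + 6\right)} \left(-2\right) + 220 = \frac{1}{256 + 6} \left(-2\right) + 220 = \frac{1}{262} \left(-2\right) + 220 = - \frac{1}{131} + 220 = \frac{28819}{131}$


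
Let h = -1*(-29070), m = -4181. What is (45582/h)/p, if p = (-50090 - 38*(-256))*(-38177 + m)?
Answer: 7597/8283271672620 ≈ 9.1715e-10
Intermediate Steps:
h = 29070
p = 1709653596 (p = (-50090 - 38*(-256))*(-38177 - 4181) = (-50090 + 9728)*(-42358) = -40362*(-42358) = 1709653596)
(45582/h)/p = (45582/29070)/1709653596 = (45582*(1/29070))*(1/1709653596) = (7597/4845)*(1/1709653596) = 7597/8283271672620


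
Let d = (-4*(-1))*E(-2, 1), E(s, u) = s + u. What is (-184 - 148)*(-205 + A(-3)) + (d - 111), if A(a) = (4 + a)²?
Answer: 67613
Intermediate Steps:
d = -4 (d = (-4*(-1))*(-2 + 1) = 4*(-1) = -4)
(-184 - 148)*(-205 + A(-3)) + (d - 111) = (-184 - 148)*(-205 + (4 - 3)²) + (-4 - 111) = -332*(-205 + 1²) - 115 = -332*(-205 + 1) - 115 = -332*(-204) - 115 = 67728 - 115 = 67613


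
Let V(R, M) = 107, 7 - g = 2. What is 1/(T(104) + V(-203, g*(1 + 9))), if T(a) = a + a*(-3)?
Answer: -1/101 ≈ -0.0099010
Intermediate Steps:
g = 5 (g = 7 - 1*2 = 7 - 2 = 5)
T(a) = -2*a (T(a) = a - 3*a = -2*a)
1/(T(104) + V(-203, g*(1 + 9))) = 1/(-2*104 + 107) = 1/(-208 + 107) = 1/(-101) = -1/101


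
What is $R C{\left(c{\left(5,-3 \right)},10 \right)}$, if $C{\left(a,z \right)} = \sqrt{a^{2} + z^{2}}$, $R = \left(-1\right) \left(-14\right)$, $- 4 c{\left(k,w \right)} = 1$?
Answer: $\frac{7 \sqrt{1601}}{2} \approx 140.04$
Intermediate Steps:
$c{\left(k,w \right)} = - \frac{1}{4}$ ($c{\left(k,w \right)} = \left(- \frac{1}{4}\right) 1 = - \frac{1}{4}$)
$R = 14$
$R C{\left(c{\left(5,-3 \right)},10 \right)} = 14 \sqrt{\left(- \frac{1}{4}\right)^{2} + 10^{2}} = 14 \sqrt{\frac{1}{16} + 100} = 14 \sqrt{\frac{1601}{16}} = 14 \frac{\sqrt{1601}}{4} = \frac{7 \sqrt{1601}}{2}$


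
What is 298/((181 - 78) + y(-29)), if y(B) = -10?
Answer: 298/93 ≈ 3.2043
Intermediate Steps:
298/((181 - 78) + y(-29)) = 298/((181 - 78) - 10) = 298/(103 - 10) = 298/93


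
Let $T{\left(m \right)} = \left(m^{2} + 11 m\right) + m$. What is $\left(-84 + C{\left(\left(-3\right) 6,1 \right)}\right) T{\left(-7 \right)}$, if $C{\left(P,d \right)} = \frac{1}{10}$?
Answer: $\frac{5873}{2} \approx 2936.5$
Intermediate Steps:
$C{\left(P,d \right)} = \frac{1}{10}$
$T{\left(m \right)} = m^{2} + 12 m$
$\left(-84 + C{\left(\left(-3\right) 6,1 \right)}\right) T{\left(-7 \right)} = \left(-84 + \frac{1}{10}\right) \left(- 7 \left(12 - 7\right)\right) = - \frac{839 \left(\left(-7\right) 5\right)}{10} = \left(- \frac{839}{10}\right) \left(-35\right) = \frac{5873}{2}$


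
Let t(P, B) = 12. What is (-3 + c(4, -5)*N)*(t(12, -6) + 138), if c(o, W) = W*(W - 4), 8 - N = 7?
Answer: 6300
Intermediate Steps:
N = 1 (N = 8 - 1*7 = 8 - 7 = 1)
c(o, W) = W*(-4 + W)
(-3 + c(4, -5)*N)*(t(12, -6) + 138) = (-3 - 5*(-4 - 5)*1)*(12 + 138) = (-3 - 5*(-9)*1)*150 = (-3 + 45*1)*150 = (-3 + 45)*150 = 42*150 = 6300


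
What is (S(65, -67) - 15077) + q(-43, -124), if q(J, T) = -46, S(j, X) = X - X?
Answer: -15123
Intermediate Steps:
S(j, X) = 0
(S(65, -67) - 15077) + q(-43, -124) = (0 - 15077) - 46 = -15077 - 46 = -15123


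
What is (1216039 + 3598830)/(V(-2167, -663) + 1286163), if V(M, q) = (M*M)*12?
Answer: 4814869/57636831 ≈ 0.083538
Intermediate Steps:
V(M, q) = 12*M**2 (V(M, q) = M**2*12 = 12*M**2)
(1216039 + 3598830)/(V(-2167, -663) + 1286163) = (1216039 + 3598830)/(12*(-2167)**2 + 1286163) = 4814869/(12*4695889 + 1286163) = 4814869/(56350668 + 1286163) = 4814869/57636831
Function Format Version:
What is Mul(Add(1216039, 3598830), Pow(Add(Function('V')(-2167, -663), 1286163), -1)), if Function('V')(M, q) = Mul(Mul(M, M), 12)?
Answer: Rational(4814869, 57636831) ≈ 0.083538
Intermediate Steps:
Function('V')(M, q) = Mul(12, Pow(M, 2)) (Function('V')(M, q) = Mul(Pow(M, 2), 12) = Mul(12, Pow(M, 2)))
Mul(Add(1216039, 3598830), Pow(Add(Function('V')(-2167, -663), 1286163), -1)) = Mul(Add(1216039, 3598830), Pow(Add(Mul(12, Pow(-2167, 2)), 1286163), -1)) = Mul(4814869, Pow(Add(Mul(12, 4695889), 1286163), -1)) = Mul(4814869, Pow(Add(56350668, 1286163), -1)) = Mul(4814869, Pow(57636831, -1)) = Mul(4814869, Rational(1, 57636831)) = Rational(4814869, 57636831)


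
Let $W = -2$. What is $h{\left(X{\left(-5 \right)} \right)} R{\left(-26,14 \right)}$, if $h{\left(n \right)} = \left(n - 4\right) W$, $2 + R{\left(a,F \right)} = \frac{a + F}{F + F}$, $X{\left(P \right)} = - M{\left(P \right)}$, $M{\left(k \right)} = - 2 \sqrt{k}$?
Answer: $- \frac{136}{7} + \frac{68 i \sqrt{5}}{7} \approx -19.429 + 21.722 i$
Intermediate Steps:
$X{\left(P \right)} = 2 \sqrt{P}$ ($X{\left(P \right)} = - \left(-2\right) \sqrt{P} = 2 \sqrt{P}$)
$R{\left(a,F \right)} = -2 + \frac{F + a}{2 F}$ ($R{\left(a,F \right)} = -2 + \frac{a + F}{F + F} = -2 + \frac{F + a}{2 F}$)
$h{\left(n \right)} = 8 - 2 n$ ($h{\left(n \right)} = \left(n - 4\right) \left(-2\right) = \left(-4 + n\right) \left(-2\right) = 8 - 2 n$)
$h{\left(X{\left(-5 \right)} \right)} R{\left(-26,14 \right)} = \left(8 - 2 \cdot 2 \sqrt{-5}\right) \frac{-26 - 42}{2 \cdot 14} = \left(8 - 2 \cdot 2 i \sqrt{5}\right) \frac{1}{2} \cdot \frac{1}{14} \left(-26 - 42\right) = \left(8 - 2 \cdot 2 i \sqrt{5}\right) \frac{1}{2} \cdot \frac{1}{14} \left(-68\right) = \left(8 - 4 i \sqrt{5}\right) \left(- \frac{17}{7}\right) = - \frac{136}{7} + \frac{68 i \sqrt{5}}{7}$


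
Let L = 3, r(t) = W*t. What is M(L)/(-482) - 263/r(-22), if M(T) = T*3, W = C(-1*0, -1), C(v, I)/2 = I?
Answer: -63581/10604 ≈ -5.9959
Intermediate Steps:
C(v, I) = 2*I
W = -2 (W = 2*(-1) = -2)
r(t) = -2*t
M(T) = 3*T
M(L)/(-482) - 263/r(-22) = (3*3)/(-482) - 263/((-2*(-22))) = 9*(-1/482) - 263/44 = -9/482 - 263*1/44 = -9/482 - 263/44 = -63581/10604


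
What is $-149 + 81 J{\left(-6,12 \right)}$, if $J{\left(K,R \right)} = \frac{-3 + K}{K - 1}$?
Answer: $- \frac{314}{7} \approx -44.857$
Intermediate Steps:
$J{\left(K,R \right)} = \frac{-3 + K}{-1 + K}$
$-149 + 81 J{\left(-6,12 \right)} = -149 + 81 \frac{-3 - 6}{-1 - 6} = -149 + 81 \frac{1}{-7} \left(-9\right) = -149 + 81 \left(\left(- \frac{1}{7}\right) \left(-9\right)\right) = -149 + 81 \cdot \frac{9}{7} = -149 + \frac{729}{7} = - \frac{314}{7}$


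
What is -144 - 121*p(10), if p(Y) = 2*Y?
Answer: -2564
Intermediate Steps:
-144 - 121*p(10) = -144 - 242*10 = -144 - 121*20 = -144 - 2420 = -2564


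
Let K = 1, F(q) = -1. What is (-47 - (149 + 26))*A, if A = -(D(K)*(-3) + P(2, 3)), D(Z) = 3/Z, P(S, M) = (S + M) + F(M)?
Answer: -1110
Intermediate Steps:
P(S, M) = -1 + M + S (P(S, M) = (S + M) - 1 = (M + S) - 1 = -1 + M + S)
A = 5 (A = -((3/1)*(-3) + (-1 + 3 + 2)) = -((3*1)*(-3) + 4) = -(3*(-3) + 4) = -(-9 + 4) = -1*(-5) = 5)
(-47 - (149 + 26))*A = (-47 - (149 + 26))*5 = (-47 - 1*175)*5 = (-47 - 175)*5 = -222*5 = -1110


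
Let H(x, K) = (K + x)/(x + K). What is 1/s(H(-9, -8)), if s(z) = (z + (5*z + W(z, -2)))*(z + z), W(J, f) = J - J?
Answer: 1/12 ≈ 0.083333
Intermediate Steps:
W(J, f) = 0
H(x, K) = 1 (H(x, K) = (K + x)/(K + x) = 1)
s(z) = 12*z² (s(z) = (z + (5*z + 0))*(z + z) = (z + 5*z)*(2*z) = (6*z)*(2*z) = 12*z²)
1/s(H(-9, -8)) = 1/(12*1²) = 1/(12*1) = 1/12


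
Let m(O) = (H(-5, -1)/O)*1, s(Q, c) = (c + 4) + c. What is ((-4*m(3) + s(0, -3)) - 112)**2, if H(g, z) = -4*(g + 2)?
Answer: 16900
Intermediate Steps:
H(g, z) = -8 - 4*g (H(g, z) = -4*(2 + g) = -8 - 4*g)
s(Q, c) = 4 + 2*c (s(Q, c) = (4 + c) + c = 4 + 2*c)
m(O) = 12/O (m(O) = ((-8 - 4*(-5))/O)*1 = ((-8 + 20)/O)*1 = (12/O)*1 = 12/O)
((-4*m(3) + s(0, -3)) - 112)**2 = ((-48/3 + (4 + 2*(-3))) - 112)**2 = ((-48/3 + (4 - 6)) - 112)**2 = ((-4*4 - 2) - 112)**2 = ((-16 - 2) - 112)**2 = (-18 - 112)**2 = (-130)**2 = 16900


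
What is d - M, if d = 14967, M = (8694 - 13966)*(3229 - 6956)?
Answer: -19633777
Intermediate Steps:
M = 19648744 (M = -5272*(-3727) = 19648744)
d - M = 14967 - 1*19648744 = 14967 - 19648744 = -19633777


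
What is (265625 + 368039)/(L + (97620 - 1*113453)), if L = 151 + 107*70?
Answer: -9901/128 ≈ -77.352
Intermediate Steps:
L = 7641 (L = 151 + 7490 = 7641)
(265625 + 368039)/(L + (97620 - 1*113453)) = (265625 + 368039)/(7641 + (97620 - 1*113453)) = 633664/(7641 + (97620 - 113453)) = 633664/(7641 - 15833) = 633664/(-8192) = 633664*(-1/8192) = -9901/128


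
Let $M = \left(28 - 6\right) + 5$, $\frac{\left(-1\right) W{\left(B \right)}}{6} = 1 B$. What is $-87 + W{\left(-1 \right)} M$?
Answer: $75$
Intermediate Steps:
$W{\left(B \right)} = - 6 B$ ($W{\left(B \right)} = - 6 \cdot 1 B = - 6 B$)
$M = 27$ ($M = 22 + 5 = 27$)
$-87 + W{\left(-1 \right)} M = -87 + \left(-6\right) \left(-1\right) 27 = -87 + 6 \cdot 27 = -87 + 162 = 75$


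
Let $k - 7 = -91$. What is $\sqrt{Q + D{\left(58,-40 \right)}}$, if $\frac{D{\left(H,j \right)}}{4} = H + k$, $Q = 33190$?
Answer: $\sqrt{33086} \approx 181.9$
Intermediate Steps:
$k = -84$ ($k = 7 - 91 = -84$)
$D{\left(H,j \right)} = -336 + 4 H$ ($D{\left(H,j \right)} = 4 \left(H - 84\right) = 4 \left(-84 + H\right) = -336 + 4 H$)
$\sqrt{Q + D{\left(58,-40 \right)}} = \sqrt{33190 + \left(-336 + 4 \cdot 58\right)} = \sqrt{33190 + \left(-336 + 232\right)} = \sqrt{33190 - 104} = \sqrt{33086}$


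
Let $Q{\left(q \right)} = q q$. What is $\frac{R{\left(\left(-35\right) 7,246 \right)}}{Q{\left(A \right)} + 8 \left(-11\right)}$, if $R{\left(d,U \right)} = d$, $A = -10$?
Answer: $- \frac{245}{12} \approx -20.417$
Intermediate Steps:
$Q{\left(q \right)} = q^{2}$
$\frac{R{\left(\left(-35\right) 7,246 \right)}}{Q{\left(A \right)} + 8 \left(-11\right)} = \frac{\left(-35\right) 7}{\left(-10\right)^{2} + 8 \left(-11\right)} = - \frac{245}{100 - 88} = - \frac{245}{12}$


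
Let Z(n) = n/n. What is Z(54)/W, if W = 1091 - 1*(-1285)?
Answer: 1/2376 ≈ 0.00042088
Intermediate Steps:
W = 2376 (W = 1091 + 1285 = 2376)
Z(n) = 1
Z(54)/W = 1/2376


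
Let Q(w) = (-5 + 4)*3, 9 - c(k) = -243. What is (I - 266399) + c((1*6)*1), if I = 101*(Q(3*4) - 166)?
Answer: -283216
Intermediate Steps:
c(k) = 252 (c(k) = 9 - 1*(-243) = 9 + 243 = 252)
Q(w) = -3 (Q(w) = -1*3 = -3)
I = -17069 (I = 101*(-3 - 166) = 101*(-169) = -17069)
(I - 266399) + c((1*6)*1) = (-17069 - 266399) + 252 = -283468 + 252 = -283216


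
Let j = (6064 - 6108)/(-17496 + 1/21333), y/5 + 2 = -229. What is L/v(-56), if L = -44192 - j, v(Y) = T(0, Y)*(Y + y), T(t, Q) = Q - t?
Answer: -4123579695679/6327947699318 ≈ -0.65165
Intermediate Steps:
y = -1155 (y = -10 + 5*(-229) = -10 - 1145 = -1155)
v(Y) = Y*(-1155 + Y) (v(Y) = (Y - 1*0)*(Y - 1155) = (Y + 0)*(-1155 + Y) = Y*(-1155 + Y))
j = 938652/373242167 (j = -44/(-17496 + 1/21333) = -44/(-373242167/21333) = -44*(-21333/373242167) = 938652/373242167 ≈ 0.0025149)
L = -16494318782716/373242167 (L = -44192 - 1*938652/373242167 = -44192 - 938652/373242167 = -16494318782716/373242167 ≈ -44192.)
L/v(-56) = -16494318782716*(-1/(56*(-1155 - 56)))/373242167 = -16494318782716/(373242167*((-56*(-1211)))) = -16494318782716/373242167/67816 = -16494318782716/373242167*1/67816 = -4123579695679/6327947699318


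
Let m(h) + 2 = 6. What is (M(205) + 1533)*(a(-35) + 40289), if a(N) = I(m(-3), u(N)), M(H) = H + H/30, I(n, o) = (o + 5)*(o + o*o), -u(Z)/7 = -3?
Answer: 547539169/6 ≈ 9.1257e+7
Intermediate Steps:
m(h) = 4 (m(h) = -2 + 6 = 4)
u(Z) = 21 (u(Z) = -7*(-3) = 21)
I(n, o) = (5 + o)*(o + o**2)
M(H) = 31*H/30 (M(H) = H + H*(1/30) = H + H/30 = 31*H/30)
a(N) = 12012 (a(N) = 21*(5 + 21**2 + 6*21) = 21*(5 + 441 + 126) = 21*572 = 12012)
(M(205) + 1533)*(a(-35) + 40289) = ((31/30)*205 + 1533)*(12012 + 40289) = (1271/6 + 1533)*52301 = (10469/6)*52301 = 547539169/6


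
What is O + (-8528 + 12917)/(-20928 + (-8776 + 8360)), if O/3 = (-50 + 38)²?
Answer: 9216219/21344 ≈ 431.79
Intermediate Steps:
O = 432 (O = 3*(-50 + 38)² = 3*(-12)² = 3*144 = 432)
O + (-8528 + 12917)/(-20928 + (-8776 + 8360)) = 432 + (-8528 + 12917)/(-20928 + (-8776 + 8360)) = 432 + 4389/(-20928 - 416) = 432 + 4389/(-21344) = 432 + 4389*(-1/21344) = 432 - 4389/21344 = 9216219/21344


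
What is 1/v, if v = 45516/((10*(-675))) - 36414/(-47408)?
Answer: -26667000/159335669 ≈ -0.16736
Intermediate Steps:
v = -159335669/26667000 (v = 45516/(-6750) - 36414*(-1/47408) = 45516*(-1/6750) + 18207/23704 = -7586/1125 + 18207/23704 = -159335669/26667000 ≈ -5.9750)
1/v = 1/(-159335669/26667000) = -26667000/159335669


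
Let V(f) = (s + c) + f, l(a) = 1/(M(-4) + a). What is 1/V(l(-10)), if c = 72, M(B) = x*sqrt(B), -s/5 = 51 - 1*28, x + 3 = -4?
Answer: -12738/548165 - 14*I/548165 ≈ -0.023238 - 2.554e-5*I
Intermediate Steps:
x = -7 (x = -3 - 4 = -7)
s = -115 (s = -5*(51 - 1*28) = -5*(51 - 28) = -5*23 = -115)
M(B) = -7*sqrt(B)
l(a) = 1/(a - 14*I) (l(a) = 1/(-14*I + a) = 1/(a - 14*I))
V(f) = -43 + f (V(f) = (-115 + 72) + f = -43 + f)
1/V(l(-10)) = 1/(-43 + 1/(-10 - 14*I)) = 1/(-43 + (-10 + 14*I)/296)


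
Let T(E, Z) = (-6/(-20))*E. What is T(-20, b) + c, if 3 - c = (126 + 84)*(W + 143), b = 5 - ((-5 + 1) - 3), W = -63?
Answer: -16803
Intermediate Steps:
b = 12 (b = 5 - (-4 - 3) = 5 - 1*(-7) = 5 + 7 = 12)
T(E, Z) = 3*E/10 (T(E, Z) = (-6*(-1/20))*E = 3*E/10)
c = -16797 (c = 3 - (126 + 84)*(-63 + 143) = 3 - 210*80 = 3 - 1*16800 = 3 - 16800 = -16797)
T(-20, b) + c = (3/10)*(-20) - 16797 = -6 - 16797 = -16803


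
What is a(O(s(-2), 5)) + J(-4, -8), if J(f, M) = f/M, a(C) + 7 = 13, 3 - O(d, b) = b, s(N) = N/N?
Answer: 13/2 ≈ 6.5000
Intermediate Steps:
s(N) = 1
O(d, b) = 3 - b
a(C) = 6 (a(C) = -7 + 13 = 6)
a(O(s(-2), 5)) + J(-4, -8) = 6 - 4/(-8) = 6 - 4*(-⅛) = 6 + ½ = 13/2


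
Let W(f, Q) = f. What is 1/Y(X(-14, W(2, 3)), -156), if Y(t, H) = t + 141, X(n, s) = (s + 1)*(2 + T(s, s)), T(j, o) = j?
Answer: 1/153 ≈ 0.0065359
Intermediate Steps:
X(n, s) = (1 + s)*(2 + s) (X(n, s) = (s + 1)*(2 + s) = (1 + s)*(2 + s))
Y(t, H) = 141 + t
1/Y(X(-14, W(2, 3)), -156) = 1/(141 + (2 + 2² + 3*2)) = 1/(141 + (2 + 4 + 6)) = 1/(141 + 12) = 1/153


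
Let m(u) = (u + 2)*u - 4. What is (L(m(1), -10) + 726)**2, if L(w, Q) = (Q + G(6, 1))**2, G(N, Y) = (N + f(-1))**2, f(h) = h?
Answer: 904401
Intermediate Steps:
G(N, Y) = (-1 + N)**2 (G(N, Y) = (N - 1)**2 = (-1 + N)**2)
m(u) = -4 + u*(2 + u) (m(u) = (2 + u)*u - 4 = u*(2 + u) - 4 = -4 + u*(2 + u))
L(w, Q) = (25 + Q)**2 (L(w, Q) = (Q + (-1 + 6)**2)**2 = (Q + 5**2)**2 = (Q + 25)**2 = (25 + Q)**2)
(L(m(1), -10) + 726)**2 = ((25 - 10)**2 + 726)**2 = (15**2 + 726)**2 = (225 + 726)**2 = 951**2 = 904401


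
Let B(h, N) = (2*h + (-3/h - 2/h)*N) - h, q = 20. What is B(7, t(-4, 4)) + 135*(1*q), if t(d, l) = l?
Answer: 18929/7 ≈ 2704.1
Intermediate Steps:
B(h, N) = h - 5*N/h (B(h, N) = (2*h + (-5/h)*N) - h = (2*h - 5*N/h) - h = h - 5*N/h)
B(7, t(-4, 4)) + 135*(1*q) = (7 - 5*4/7) + 135*(1*20) = (7 - 5*4*⅐) + 135*20 = (7 - 20/7) + 2700 = 29/7 + 2700 = 18929/7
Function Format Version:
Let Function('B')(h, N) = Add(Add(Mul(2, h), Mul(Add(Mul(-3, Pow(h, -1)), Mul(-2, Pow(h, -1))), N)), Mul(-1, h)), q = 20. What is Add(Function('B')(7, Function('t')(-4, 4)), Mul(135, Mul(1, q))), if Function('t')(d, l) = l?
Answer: Rational(18929, 7) ≈ 2704.1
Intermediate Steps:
Function('B')(h, N) = Add(h, Mul(-5, N, Pow(h, -1))) (Function('B')(h, N) = Add(Add(Mul(2, h), Mul(Mul(-5, Pow(h, -1)), N)), Mul(-1, h)) = Add(Add(Mul(2, h), Mul(-5, N, Pow(h, -1))), Mul(-1, h)) = Add(h, Mul(-5, N, Pow(h, -1))))
Add(Function('B')(7, Function('t')(-4, 4)), Mul(135, Mul(1, q))) = Add(Add(7, Mul(-5, 4, Pow(7, -1))), Mul(135, Mul(1, 20))) = Add(Add(7, Mul(-5, 4, Rational(1, 7))), Mul(135, 20)) = Add(Add(7, Rational(-20, 7)), 2700) = Add(Rational(29, 7), 2700) = Rational(18929, 7)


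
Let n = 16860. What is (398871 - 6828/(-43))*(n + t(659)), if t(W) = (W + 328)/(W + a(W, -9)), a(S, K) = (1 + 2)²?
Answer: 193261731820227/28724 ≈ 6.7282e+9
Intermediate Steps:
a(S, K) = 9 (a(S, K) = 3² = 9)
t(W) = (328 + W)/(9 + W) (t(W) = (W + 328)/(W + 9) = (328 + W)/(9 + W))
(398871 - 6828/(-43))*(n + t(659)) = (398871 - 6828/(-43))*(16860 + (328 + 659)/(9 + 659)) = (398871 - 6828*(-1/43))*(16860 + 987/668) = (398871 + 6828/43)*(16860 + (1/668)*987) = 17158281*(16860 + 987/668)/43 = (17158281/43)*(11263467/668) = 193261731820227/28724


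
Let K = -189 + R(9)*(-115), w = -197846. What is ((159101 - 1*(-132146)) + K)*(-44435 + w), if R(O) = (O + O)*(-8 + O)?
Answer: -70016301628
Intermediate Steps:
R(O) = 2*O*(-8 + O) (R(O) = (2*O)*(-8 + O) = 2*O*(-8 + O))
K = -2259 (K = -189 + (2*9*(-8 + 9))*(-115) = -189 + (2*9*1)*(-115) = -189 + 18*(-115) = -189 - 2070 = -2259)
((159101 - 1*(-132146)) + K)*(-44435 + w) = ((159101 - 1*(-132146)) - 2259)*(-44435 - 197846) = ((159101 + 132146) - 2259)*(-242281) = (291247 - 2259)*(-242281) = 288988*(-242281) = -70016301628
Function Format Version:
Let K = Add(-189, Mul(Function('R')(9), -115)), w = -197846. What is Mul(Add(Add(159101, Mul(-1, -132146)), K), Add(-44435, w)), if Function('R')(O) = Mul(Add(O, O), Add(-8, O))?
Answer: -70016301628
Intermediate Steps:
Function('R')(O) = Mul(2, O, Add(-8, O)) (Function('R')(O) = Mul(Mul(2, O), Add(-8, O)) = Mul(2, O, Add(-8, O)))
K = -2259 (K = Add(-189, Mul(Mul(2, 9, Add(-8, 9)), -115)) = Add(-189, Mul(Mul(2, 9, 1), -115)) = Add(-189, Mul(18, -115)) = Add(-189, -2070) = -2259)
Mul(Add(Add(159101, Mul(-1, -132146)), K), Add(-44435, w)) = Mul(Add(Add(159101, Mul(-1, -132146)), -2259), Add(-44435, -197846)) = Mul(Add(Add(159101, 132146), -2259), -242281) = Mul(Add(291247, -2259), -242281) = Mul(288988, -242281) = -70016301628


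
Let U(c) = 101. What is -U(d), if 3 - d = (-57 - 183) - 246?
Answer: -101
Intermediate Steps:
d = 489 (d = 3 - ((-57 - 183) - 246) = 3 - (-240 - 246) = 3 - 1*(-486) = 3 + 486 = 489)
-U(d) = -1*101 = -101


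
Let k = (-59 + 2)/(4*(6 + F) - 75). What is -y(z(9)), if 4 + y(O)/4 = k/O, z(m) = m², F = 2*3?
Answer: 11588/729 ≈ 15.896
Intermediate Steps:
F = 6
k = 19/9 (k = (-59 + 2)/(4*(6 + 6) - 75) = -57/(4*12 - 75) = -57/(48 - 75) = -57/(-27) = -57*(-1/27) = 19/9 ≈ 2.1111)
y(O) = -16 + 76/(9*O) (y(O) = -16 + 4*(19/(9*O)) = -16 + 76/(9*O))
-y(z(9)) = -(-16 + 76/(9*(9²))) = -(-16 + (76/9)/81) = -(-16 + (76/9)*(1/81)) = -(-16 + 76/729) = -1*(-11588/729) = 11588/729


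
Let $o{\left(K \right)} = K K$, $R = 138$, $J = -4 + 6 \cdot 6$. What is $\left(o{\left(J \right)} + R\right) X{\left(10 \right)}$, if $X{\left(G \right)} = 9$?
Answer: $10458$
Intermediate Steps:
$J = 32$ ($J = -4 + 36 = 32$)
$o{\left(K \right)} = K^{2}$
$\left(o{\left(J \right)} + R\right) X{\left(10 \right)} = \left(32^{2} + 138\right) 9 = \left(1024 + 138\right) 9 = 1162 \cdot 9 = 10458$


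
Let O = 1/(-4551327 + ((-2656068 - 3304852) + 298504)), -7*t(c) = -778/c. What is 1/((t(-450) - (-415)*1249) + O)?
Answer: 5362215075/2779422426517591 ≈ 1.9293e-6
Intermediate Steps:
t(c) = 778/(7*c) (t(c) = -(-778)/(7*c) = 778/(7*c))
O = -1/10213743 (O = 1/(-4551327 + (-5960920 + 298504)) = 1/(-4551327 - 5662416) = 1/(-10213743) = -1/10213743 ≈ -9.7907e-8)
1/((t(-450) - (-415)*1249) + O) = 1/(((778/7)/(-450) - (-415)*1249) - 1/10213743) = 1/(((778/7)*(-1/450) - 1*(-518335)) - 1/10213743) = 1/((-389/1575 + 518335) - 1/10213743) = 1/(816377236/1575 - 1/10213743) = 1/(2779422426517591/5362215075) = 5362215075/2779422426517591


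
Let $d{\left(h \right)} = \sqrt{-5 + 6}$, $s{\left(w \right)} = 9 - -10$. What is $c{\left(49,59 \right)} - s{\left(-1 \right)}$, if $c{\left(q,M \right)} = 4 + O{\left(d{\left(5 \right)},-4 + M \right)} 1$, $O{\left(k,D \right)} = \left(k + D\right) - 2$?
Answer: $39$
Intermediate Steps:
$s{\left(w \right)} = 19$ ($s{\left(w \right)} = 9 + 10 = 19$)
$d{\left(h \right)} = 1$ ($d{\left(h \right)} = \sqrt{1} = 1$)
$O{\left(k,D \right)} = -2 + D + k$ ($O{\left(k,D \right)} = \left(D + k\right) - 2 = -2 + D + k$)
$c{\left(q,M \right)} = -1 + M$ ($c{\left(q,M \right)} = 4 + \left(-2 + \left(-4 + M\right) + 1\right) 1 = 4 + \left(-5 + M\right) 1 = 4 + \left(-5 + M\right) = -1 + M$)
$c{\left(49,59 \right)} - s{\left(-1 \right)} = \left(-1 + 59\right) - 19 = 58 - 19 = 39$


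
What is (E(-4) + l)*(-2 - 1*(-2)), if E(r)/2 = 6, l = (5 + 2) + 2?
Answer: 0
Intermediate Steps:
l = 9 (l = 7 + 2 = 9)
E(r) = 12 (E(r) = 2*6 = 12)
(E(-4) + l)*(-2 - 1*(-2)) = (12 + 9)*(-2 - 1*(-2)) = 21*(-2 + 2) = 21*0 = 0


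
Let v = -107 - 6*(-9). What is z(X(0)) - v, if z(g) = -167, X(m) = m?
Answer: -114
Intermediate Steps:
v = -53 (v = -107 + 54 = -53)
z(X(0)) - v = -167 - 1*(-53) = -167 + 53 = -114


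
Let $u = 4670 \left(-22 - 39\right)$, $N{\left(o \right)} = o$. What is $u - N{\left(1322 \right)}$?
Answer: $-286192$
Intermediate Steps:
$u = -284870$ ($u = 4670 \left(-22 - 39\right) = 4670 \left(-61\right) = -284870$)
$u - N{\left(1322 \right)} = -284870 - 1322 = -286192$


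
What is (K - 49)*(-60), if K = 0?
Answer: 2940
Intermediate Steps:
(K - 49)*(-60) = (0 - 49)*(-60) = -49*(-60) = 2940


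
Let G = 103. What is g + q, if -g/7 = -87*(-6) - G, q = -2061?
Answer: -4994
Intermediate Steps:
g = -2933 (g = -7*(-87*(-6) - 1*103) = -7*(522 - 103) = -7*419 = -2933)
g + q = -2933 - 2061 = -4994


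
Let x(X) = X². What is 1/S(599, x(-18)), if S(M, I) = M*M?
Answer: 1/358801 ≈ 2.7871e-6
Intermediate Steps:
S(M, I) = M²
1/S(599, x(-18)) = 1/(599²) = 1/358801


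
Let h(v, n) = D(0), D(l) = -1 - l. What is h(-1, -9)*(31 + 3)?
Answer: -34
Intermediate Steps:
h(v, n) = -1 (h(v, n) = -1 - 1*0 = -1 + 0 = -1)
h(-1, -9)*(31 + 3) = -(31 + 3) = -1*34 = -34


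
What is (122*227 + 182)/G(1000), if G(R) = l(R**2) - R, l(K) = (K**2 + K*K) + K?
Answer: 6969/500000249750 ≈ 1.3938e-8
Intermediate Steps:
l(K) = K + 2*K**2 (l(K) = (K**2 + K**2) + K = 2*K**2 + K = K + 2*K**2)
G(R) = -R + R**2*(1 + 2*R**2) (G(R) = R**2*(1 + 2*R**2) - R = -R + R**2*(1 + 2*R**2))
(122*227 + 182)/G(1000) = (122*227 + 182)/((1000*(-1 + 1000 + 2*1000**3))) = (27694 + 182)/((1000*(-1 + 1000 + 2*1000000000))) = 27876/((1000*(-1 + 1000 + 2000000000))) = 27876/((1000*2000000999)) = 27876/2000000999000 = 27876*(1/2000000999000) = 6969/500000249750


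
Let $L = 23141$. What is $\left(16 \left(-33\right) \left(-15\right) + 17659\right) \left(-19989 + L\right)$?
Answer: $80625008$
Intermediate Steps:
$\left(16 \left(-33\right) \left(-15\right) + 17659\right) \left(-19989 + L\right) = \left(16 \left(-33\right) \left(-15\right) + 17659\right) \left(-19989 + 23141\right) = \left(\left(-528\right) \left(-15\right) + 17659\right) 3152 = \left(7920 + 17659\right) 3152 = 25579 \cdot 3152 = 80625008$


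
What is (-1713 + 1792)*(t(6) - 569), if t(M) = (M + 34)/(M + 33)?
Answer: -1749929/39 ≈ -44870.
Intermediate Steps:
t(M) = (34 + M)/(33 + M)
(-1713 + 1792)*(t(6) - 569) = (-1713 + 1792)*((34 + 6)/(33 + 6) - 569) = 79*(40/39 - 569) = 79*(-22151/39) = -1749929/39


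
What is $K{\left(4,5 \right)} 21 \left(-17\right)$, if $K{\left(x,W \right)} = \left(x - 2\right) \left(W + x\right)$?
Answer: $-6426$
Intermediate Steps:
$K{\left(x,W \right)} = \left(-2 + x\right) \left(W + x\right)$
$K{\left(4,5 \right)} 21 \left(-17\right) = \left(4^{2} - 10 - 8 + 5 \cdot 4\right) 21 \left(-17\right) = \left(16 - 10 - 8 + 20\right) 21 \left(-17\right) = 18 \cdot 21 \left(-17\right) = 378 \left(-17\right) = -6426$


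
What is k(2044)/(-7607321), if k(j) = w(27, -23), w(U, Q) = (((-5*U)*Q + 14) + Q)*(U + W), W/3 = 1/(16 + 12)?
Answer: -587466/53251247 ≈ -0.011032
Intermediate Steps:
W = 3/28 (W = 3/(16 + 12) = 3/28 ≈ 0.10714)
w(U, Q) = (3/28 + U)*(14 + Q - 5*Q*U) (w(U, Q) = (((-5*U)*Q + 14) + Q)*(U + 3/28) = ((-5*Q*U + 14) + Q)*(3/28 + U) = ((14 - 5*Q*U) + Q)*(3/28 + U) = (14 + Q - 5*Q*U)*(3/28 + U) = (3/28 + U)*(14 + Q - 5*Q*U))
k(j) = 587466/7 (k(j) = 3/2 + 14*27 + (3/28)*(-23) - 5*(-23)*27**2 + (13/28)*(-23)*27 = 3/2 + 378 - 69/28 - 5*(-23)*729 - 8073/28 = 3/2 + 378 - 69/28 + 83835 - 8073/28 = 587466/7)
k(2044)/(-7607321) = (587466/7)/(-7607321) = (587466/7)*(-1/7607321) = -587466/53251247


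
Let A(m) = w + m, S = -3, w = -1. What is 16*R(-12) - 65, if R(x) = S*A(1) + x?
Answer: -257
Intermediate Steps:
A(m) = -1 + m
R(x) = x (R(x) = -3*(-1 + 1) + x = -3*0 + x = 0 + x = x)
16*R(-12) - 65 = 16*(-12) - 65 = -192 - 65 = -257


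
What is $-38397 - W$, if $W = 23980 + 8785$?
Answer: $-71162$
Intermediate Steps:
$W = 32765$
$-38397 - W = -38397 - 32765 = -71162$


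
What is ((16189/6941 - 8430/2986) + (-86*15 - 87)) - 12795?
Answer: -146868289174/10362913 ≈ -14172.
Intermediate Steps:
((16189/6941 - 8430/2986) + (-86*15 - 87)) - 12795 = ((16189*(1/6941) - 8430*1/2986) + (-1290 - 87)) - 12795 = ((16189/6941 - 4215/1493) - 1377) - 12795 = (-5086138/10362913 - 1377) - 12795 = -14274817339/10362913 - 12795 = -146868289174/10362913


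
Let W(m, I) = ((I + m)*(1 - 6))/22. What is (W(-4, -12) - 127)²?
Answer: 1841449/121 ≈ 15219.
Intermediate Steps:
W(m, I) = -5*I/22 - 5*m/22 (W(m, I) = ((I + m)*(-5))*(1/22) = (-5*I - 5*m)*(1/22) = -5*I/22 - 5*m/22)
(W(-4, -12) - 127)² = ((-5/22*(-12) - 5/22*(-4)) - 127)² = ((30/11 + 10/11) - 127)² = (40/11 - 127)² = (-1357/11)² = 1841449/121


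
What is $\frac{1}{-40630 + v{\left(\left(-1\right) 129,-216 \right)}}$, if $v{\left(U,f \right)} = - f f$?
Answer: $- \frac{1}{87286} \approx -1.1457 \cdot 10^{-5}$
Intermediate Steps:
$v{\left(U,f \right)} = - f^{2}$
$\frac{1}{-40630 + v{\left(\left(-1\right) 129,-216 \right)}} = \frac{1}{-40630 - \left(-216\right)^{2}} = \frac{1}{-40630 - 46656} = \frac{1}{-87286} = - \frac{1}{87286}$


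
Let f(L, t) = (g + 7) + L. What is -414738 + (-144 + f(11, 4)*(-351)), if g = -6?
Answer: -419094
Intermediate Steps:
f(L, t) = 1 + L (f(L, t) = (-6 + 7) + L = 1 + L)
-414738 + (-144 + f(11, 4)*(-351)) = -414738 + (-144 + (1 + 11)*(-351)) = -414738 + (-144 + 12*(-351)) = -414738 + (-144 - 4212) = -414738 - 4356 = -419094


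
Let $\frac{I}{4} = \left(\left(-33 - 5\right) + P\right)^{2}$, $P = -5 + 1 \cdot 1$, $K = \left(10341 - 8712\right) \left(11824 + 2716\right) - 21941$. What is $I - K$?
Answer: $-23656663$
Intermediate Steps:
$K = 23663719$ ($K = 1629 \cdot 14540 - 21941 = 23685660 - 21941 = 23663719$)
$P = -4$ ($P = -5 + 1 = -4$)
$I = 7056$ ($I = 4 \left(\left(-33 - 5\right) - 4\right)^{2} = 4 \left(-38 - 4\right)^{2} = 4 \left(-42\right)^{2} = 4 \cdot 1764 = 7056$)
$I - K = 7056 - 23663719 = -23656663$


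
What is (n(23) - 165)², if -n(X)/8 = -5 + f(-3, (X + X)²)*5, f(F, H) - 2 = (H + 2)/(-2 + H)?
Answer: 67104312025/1117249 ≈ 60062.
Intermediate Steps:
f(F, H) = 2 + (2 + H)/(-2 + H) (f(F, H) = 2 + (H + 2)/(-2 + H) = 2 + (2 + H)/(-2 + H))
n(X) = 40 - 40*(-2 + 12*X²)/(-2 + 4*X²) (n(X) = -8*(-5 + ((-2 + 3*(X + X)²)/(-2 + (X + X)²))*5) = -8*(-5 + ((-2 + 3*(2*X)²)/(-2 + (2*X)²))*5) = -8*(-5 + ((-2 + 3*(4*X²))/(-2 + 4*X²))*5) = -8*(-5 + ((-2 + 12*X²)/(-2 + 4*X²))*5) = -8*(-5 + 5*(-2 + 12*X²)/(-2 + 4*X²)) = 40 - 40*(-2 + 12*X²)/(-2 + 4*X²))
(n(23) - 165)² = (-160*23²/(-1 + 2*23²) - 165)² = (-160*529/(-1 + 2*529) - 165)² = (-160*529/(-1 + 1058) - 165)² = (-160*529/1057 - 165)² = (-160*529*1/1057 - 165)² = (-84640/1057 - 165)² = (-259045/1057)² = 67104312025/1117249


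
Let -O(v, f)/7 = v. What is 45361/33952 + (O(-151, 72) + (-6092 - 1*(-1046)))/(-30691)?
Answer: 1527608979/1042020832 ≈ 1.4660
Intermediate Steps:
O(v, f) = -7*v
45361/33952 + (O(-151, 72) + (-6092 - 1*(-1046)))/(-30691) = 45361/33952 + (-7*(-151) + (-6092 - 1*(-1046)))/(-30691) = 45361*(1/33952) + (1057 + (-6092 + 1046))*(-1/30691) = 45361/33952 + (1057 - 5046)*(-1/30691) = 45361/33952 - 3989*(-1/30691) = 45361/33952 + 3989/30691 = 1527608979/1042020832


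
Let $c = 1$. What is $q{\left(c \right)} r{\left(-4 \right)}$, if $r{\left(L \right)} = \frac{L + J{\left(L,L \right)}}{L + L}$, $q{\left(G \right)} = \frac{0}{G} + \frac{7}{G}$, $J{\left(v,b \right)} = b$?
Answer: $7$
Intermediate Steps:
$q{\left(G \right)} = \frac{7}{G}$ ($q{\left(G \right)} = 0 + \frac{7}{G} = \frac{7}{G}$)
$r{\left(L \right)} = 1$ ($r{\left(L \right)} = \frac{L + L}{L + L} = \frac{2 L}{2 L} = 2 L \frac{1}{2 L} = 1$)
$q{\left(c \right)} r{\left(-4 \right)} = \frac{7}{1} \cdot 1 = 7 \cdot 1 \cdot 1 = 7 \cdot 1 = 7$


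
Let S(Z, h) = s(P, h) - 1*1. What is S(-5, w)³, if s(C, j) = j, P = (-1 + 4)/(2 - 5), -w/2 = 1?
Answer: -27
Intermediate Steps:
w = -2 (w = -2*1 = -2)
P = -1 (P = 3/(-3) = 3*(-⅓) = -1)
S(Z, h) = -1 + h (S(Z, h) = h - 1*1 = h - 1 = -1 + h)
S(-5, w)³ = (-1 - 2)³ = (-3)³ = -27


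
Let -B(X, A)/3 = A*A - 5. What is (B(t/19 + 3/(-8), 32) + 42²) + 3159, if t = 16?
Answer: 1866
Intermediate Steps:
B(X, A) = 15 - 3*A² (B(X, A) = -3*(A*A - 5) = -3*(A² - 5) = -3*(-5 + A²) = 15 - 3*A²)
(B(t/19 + 3/(-8), 32) + 42²) + 3159 = ((15 - 3*32²) + 42²) + 3159 = ((15 - 3*1024) + 1764) + 3159 = ((15 - 3072) + 1764) + 3159 = (-3057 + 1764) + 3159 = -1293 + 3159 = 1866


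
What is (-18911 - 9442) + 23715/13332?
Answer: -125992827/4444 ≈ -28351.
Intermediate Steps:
(-18911 - 9442) + 23715/13332 = -28353 + 23715*(1/13332) = -28353 + 7905/4444 = -125992827/4444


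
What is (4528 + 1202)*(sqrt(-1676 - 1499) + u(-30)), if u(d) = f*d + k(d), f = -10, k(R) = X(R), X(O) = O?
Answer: 1547100 + 28650*I*sqrt(127) ≈ 1.5471e+6 + 3.2287e+5*I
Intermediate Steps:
k(R) = R
u(d) = -9*d (u(d) = -10*d + d = -9*d)
(4528 + 1202)*(sqrt(-1676 - 1499) + u(-30)) = (4528 + 1202)*(sqrt(-1676 - 1499) - 9*(-30)) = 5730*(sqrt(-3175) + 270) = 5730*(5*I*sqrt(127) + 270) = 5730*(270 + 5*I*sqrt(127)) = 1547100 + 28650*I*sqrt(127)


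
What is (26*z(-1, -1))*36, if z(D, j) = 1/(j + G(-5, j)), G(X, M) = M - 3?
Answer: -936/5 ≈ -187.20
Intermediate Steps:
G(X, M) = -3 + M
z(D, j) = 1/(-3 + 2*j) (z(D, j) = 1/(j + (-3 + j)) = 1/(-3 + 2*j))
(26*z(-1, -1))*36 = (26/(-3 + 2*(-1)))*36 = (26/(-3 - 2))*36 = (26/(-5))*36 = (26*(-⅕))*36 = -26/5*36 = -936/5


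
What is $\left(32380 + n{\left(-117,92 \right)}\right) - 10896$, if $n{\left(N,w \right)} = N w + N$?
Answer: $10603$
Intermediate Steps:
$n{\left(N,w \right)} = N + N w$
$\left(32380 + n{\left(-117,92 \right)}\right) - 10896 = \left(32380 - 117 \left(1 + 92\right)\right) - 10896 = \left(32380 - 10881\right) - 10896 = 21499 - 10896 = 10603$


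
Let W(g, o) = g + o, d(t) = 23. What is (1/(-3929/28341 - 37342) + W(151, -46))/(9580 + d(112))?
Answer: 37040964838/3387661676751 ≈ 0.010934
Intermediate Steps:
(1/(-3929/28341 - 37342) + W(151, -46))/(9580 + d(112)) = (1/(-3929/28341 - 37342) + (151 - 46))/(9580 + 23) = (1/(-3929*1/28341 - 37342) + 105)/9603 = (1/(-3929/28341 - 37342) + 105)*(1/9603) = (1/(-1058313551/28341) + 105)*(1/9603) = (-28341/1058313551 + 105)*(1/9603) = (111122894514/1058313551)*(1/9603) = 37040964838/3387661676751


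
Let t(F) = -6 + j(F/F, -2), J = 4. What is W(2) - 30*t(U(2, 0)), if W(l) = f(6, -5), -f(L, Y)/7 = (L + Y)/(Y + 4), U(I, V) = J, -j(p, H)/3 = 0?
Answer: 187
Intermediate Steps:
j(p, H) = 0 (j(p, H) = -3*0 = 0)
U(I, V) = 4
f(L, Y) = -7*(L + Y)/(4 + Y) (f(L, Y) = -7*(L + Y)/(Y + 4) = -7*(L + Y)/(4 + Y))
t(F) = -6 (t(F) = -6 + 0 = -6)
W(l) = 7 (W(l) = 7*(-1*6 - 1*(-5))/(4 - 5) = 7*(-6 + 5)/(-1) = 7*(-1)*(-1) = 7)
W(2) - 30*t(U(2, 0)) = 7 - 30*(-6) = 7 + 180 = 187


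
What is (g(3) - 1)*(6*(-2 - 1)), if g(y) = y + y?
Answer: -90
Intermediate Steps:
g(y) = 2*y
(g(3) - 1)*(6*(-2 - 1)) = (2*3 - 1)*(6*(-2 - 1)) = (6 - 1)*(6*(-3)) = 5*(-18) = -90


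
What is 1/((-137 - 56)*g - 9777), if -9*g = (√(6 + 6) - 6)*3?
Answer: -30489/309710711 - 386*√3/309710711 ≈ -0.00010060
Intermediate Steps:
g = 2 - 2*√3/3 (g = -(√(6 + 6) - 6)*3/9 = -(√12 - 6)*3/9 = -(2*√3 - 6)*3/9 = -(-6 + 2*√3)*3/9 = -(-18 + 6*√3)/9 = 2 - 2*√3/3 ≈ 0.84530)
1/((-137 - 56)*g - 9777) = 1/((-137 - 56)*(2 - 2*√3/3) - 9777) = 1/(-193*(2 - 2*√3/3) - 9777) = 1/((-386 + 386*√3/3) - 9777) = 1/(-10163 + 386*√3/3)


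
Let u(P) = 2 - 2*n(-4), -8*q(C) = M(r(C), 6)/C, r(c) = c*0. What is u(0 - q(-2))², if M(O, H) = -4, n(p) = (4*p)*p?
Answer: 15876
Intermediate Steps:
r(c) = 0
n(p) = 4*p²
q(C) = 1/(2*C) (q(C) = -(-1)/(2*C) = 1/(2*C))
u(P) = -126 (u(P) = 2 - 8*(-4)² = 2 - 8*16 = 2 - 2*64 = 2 - 128 = -126)
u(0 - q(-2))² = (-126)² = 15876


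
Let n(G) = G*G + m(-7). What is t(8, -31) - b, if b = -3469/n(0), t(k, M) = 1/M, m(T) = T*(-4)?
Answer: 107511/868 ≈ 123.86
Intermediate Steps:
m(T) = -4*T
n(G) = 28 + G² (n(G) = G*G - 4*(-7) = G² + 28 = 28 + G²)
b = -3469/28 (b = -3469/(28 + 0²) = -3469/(28 + 0) = -3469/28 ≈ -123.89)
t(8, -31) - b = 1/(-31) - 1*(-3469/28) = -1/31 + 3469/28 = 107511/868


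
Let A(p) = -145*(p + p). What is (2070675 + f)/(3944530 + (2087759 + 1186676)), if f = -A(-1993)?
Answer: 298541/1443793 ≈ 0.20678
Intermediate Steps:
A(p) = -290*p
f = -577970 (f = -(-290)*(-1993) = -1*577970 = -577970)
(2070675 + f)/(3944530 + (2087759 + 1186676)) = (2070675 - 577970)/(3944530 + (2087759 + 1186676)) = 1492705/(3944530 + 3274435) = 1492705/7218965 = 1492705*(1/7218965) = 298541/1443793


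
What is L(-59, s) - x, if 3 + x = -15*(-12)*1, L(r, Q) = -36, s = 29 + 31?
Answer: -213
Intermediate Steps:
s = 60
x = 177 (x = -3 - 15*(-12)*1 = -3 + 180*1 = -3 + 180 = 177)
L(-59, s) - x = -36 - 1*177 = -36 - 177 = -213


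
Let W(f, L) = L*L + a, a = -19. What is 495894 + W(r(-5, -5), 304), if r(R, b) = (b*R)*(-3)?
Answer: 588291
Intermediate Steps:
r(R, b) = -3*R*b (r(R, b) = (R*b)*(-3) = -3*R*b)
W(f, L) = -19 + L**2 (W(f, L) = L*L - 19 = L**2 - 19 = -19 + L**2)
495894 + W(r(-5, -5), 304) = 495894 + (-19 + 304**2) = 495894 + (-19 + 92416) = 495894 + 92397 = 588291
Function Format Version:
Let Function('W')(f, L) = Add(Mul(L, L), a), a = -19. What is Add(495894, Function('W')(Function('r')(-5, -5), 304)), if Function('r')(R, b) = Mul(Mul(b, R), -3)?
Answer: 588291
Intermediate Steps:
Function('r')(R, b) = Mul(-3, R, b) (Function('r')(R, b) = Mul(Mul(R, b), -3) = Mul(-3, R, b))
Function('W')(f, L) = Add(-19, Pow(L, 2)) (Function('W')(f, L) = Add(Mul(L, L), -19) = Add(Pow(L, 2), -19) = Add(-19, Pow(L, 2)))
Add(495894, Function('W')(Function('r')(-5, -5), 304)) = Add(495894, Add(-19, Pow(304, 2))) = Add(495894, Add(-19, 92416)) = Add(495894, 92397) = 588291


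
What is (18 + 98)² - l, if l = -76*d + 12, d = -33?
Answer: 10936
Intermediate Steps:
l = 2520 (l = -76*(-33) + 12 = 2508 + 12 = 2520)
(18 + 98)² - l = (18 + 98)² - 1*2520 = 116² - 2520 = 13456 - 2520 = 10936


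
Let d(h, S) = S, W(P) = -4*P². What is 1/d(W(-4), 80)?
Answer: 1/80 ≈ 0.012500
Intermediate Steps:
1/d(W(-4), 80) = 1/80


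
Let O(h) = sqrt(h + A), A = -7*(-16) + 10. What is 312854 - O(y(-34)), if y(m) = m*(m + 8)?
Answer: 312854 - sqrt(1006) ≈ 3.1282e+5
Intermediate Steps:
A = 122 (A = 112 + 10 = 122)
y(m) = m*(8 + m)
O(h) = sqrt(122 + h) (O(h) = sqrt(h + 122) = sqrt(122 + h))
312854 - O(y(-34)) = 312854 - sqrt(122 - 34*(8 - 34)) = 312854 - sqrt(122 - 34*(-26)) = 312854 - sqrt(122 + 884) = 312854 - sqrt(1006)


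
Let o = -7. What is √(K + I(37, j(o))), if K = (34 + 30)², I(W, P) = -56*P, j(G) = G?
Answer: 2*√1122 ≈ 66.993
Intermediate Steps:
K = 4096 (K = 64² = 4096)
√(K + I(37, j(o))) = √(4096 - 56*(-7)) = √(4096 + 392) = √4488 = 2*√1122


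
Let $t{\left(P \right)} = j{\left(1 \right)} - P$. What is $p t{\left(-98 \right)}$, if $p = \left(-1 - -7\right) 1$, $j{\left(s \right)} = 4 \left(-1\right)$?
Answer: $564$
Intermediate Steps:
$j{\left(s \right)} = -4$
$t{\left(P \right)} = -4 - P$
$p = 6$ ($p = \left(-1 + \left(12 - 5\right)\right) 1 = \left(-1 + 7\right) 1 = 6 \cdot 1 = 6$)
$p t{\left(-98 \right)} = 6 \left(-4 - -98\right) = 6 \left(-4 + 98\right) = 6 \cdot 94 = 564$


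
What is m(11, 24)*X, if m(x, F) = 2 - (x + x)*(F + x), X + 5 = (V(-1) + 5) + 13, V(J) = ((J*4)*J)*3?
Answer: -19200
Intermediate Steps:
V(J) = 12*J**2 (V(J) = ((4*J)*J)*3 = (4*J**2)*3 = 12*J**2)
X = 25 (X = -5 + ((12*(-1)**2 + 5) + 13) = -5 + ((12*1 + 5) + 13) = -5 + ((12 + 5) + 13) = -5 + (17 + 13) = -5 + 30 = 25)
m(x, F) = 2 - 2*x*(F + x)
m(11, 24)*X = (2 - 2*11**2 - 2*24*11)*25 = (2 - 2*121 - 528)*25 = (2 - 242 - 528)*25 = -768*25 = -19200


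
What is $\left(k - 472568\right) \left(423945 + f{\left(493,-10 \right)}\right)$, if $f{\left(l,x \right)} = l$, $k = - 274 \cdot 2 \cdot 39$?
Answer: $-209646905720$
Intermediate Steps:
$k = -21372$ ($k = \left(-274\right) 78 = -21372$)
$\left(k - 472568\right) \left(423945 + f{\left(493,-10 \right)}\right) = \left(-21372 - 472568\right) \left(423945 + 493\right) = \left(-493940\right) 424438 = -209646905720$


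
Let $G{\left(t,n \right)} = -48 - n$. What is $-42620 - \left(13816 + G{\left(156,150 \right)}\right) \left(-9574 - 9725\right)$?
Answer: $262771162$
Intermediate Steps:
$-42620 - \left(13816 + G{\left(156,150 \right)}\right) \left(-9574 - 9725\right) = -42620 - \left(13816 - 198\right) \left(-9574 - 9725\right) = -42620 - \left(13816 - 198\right) \left(-19299\right) = -42620 - 13618 \left(-19299\right) = -42620 - -262813782 = -42620 + 262813782 = 262771162$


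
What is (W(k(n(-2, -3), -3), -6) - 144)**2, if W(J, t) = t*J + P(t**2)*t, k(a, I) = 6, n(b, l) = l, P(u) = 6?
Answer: 46656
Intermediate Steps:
W(J, t) = 6*t + J*t (W(J, t) = t*J + 6*t = J*t + 6*t = 6*t + J*t)
(W(k(n(-2, -3), -3), -6) - 144)**2 = (-6*(6 + 6) - 144)**2 = (-6*12 - 144)**2 = (-72 - 144)**2 = (-216)**2 = 46656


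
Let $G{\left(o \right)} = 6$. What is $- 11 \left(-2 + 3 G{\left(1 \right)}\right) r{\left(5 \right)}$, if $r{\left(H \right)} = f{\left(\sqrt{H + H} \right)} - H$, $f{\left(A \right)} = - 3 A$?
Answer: $880 + 528 \sqrt{10} \approx 2549.7$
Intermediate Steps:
$r{\left(H \right)} = - H - 3 \sqrt{2} \sqrt{H}$ ($r{\left(H \right)} = - 3 \sqrt{H + H} - H = - 3 \sqrt{2 H} - H = - 3 \sqrt{2} \sqrt{H} - H = - H - 3 \sqrt{2} \sqrt{H}$)
$- 11 \left(-2 + 3 G{\left(1 \right)}\right) r{\left(5 \right)} = - 11 \left(-2 + 3 \cdot 6\right) \left(\left(-1\right) 5 - 3 \sqrt{2} \sqrt{5}\right) = - 11 \left(-2 + 18\right) \left(-5 - 3 \sqrt{10}\right) = \left(-11\right) 16 \left(-5 - 3 \sqrt{10}\right) = - 176 \left(-5 - 3 \sqrt{10}\right) = 880 + 528 \sqrt{10}$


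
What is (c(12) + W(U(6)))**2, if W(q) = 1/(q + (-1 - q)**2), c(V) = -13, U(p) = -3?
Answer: 144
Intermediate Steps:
(c(12) + W(U(6)))**2 = (-13 + 1/(-3 + (1 - 3)**2))**2 = (-13 + 1/(-3 + (-2)**2))**2 = (-13 + 1/(-3 + 4))**2 = (-13 + 1/1)**2 = (-13 + 1)**2 = (-12)**2 = 144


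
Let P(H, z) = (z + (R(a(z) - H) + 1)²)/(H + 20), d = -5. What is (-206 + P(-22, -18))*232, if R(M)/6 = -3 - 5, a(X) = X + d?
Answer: -301948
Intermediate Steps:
a(X) = -5 + X (a(X) = X - 5 = -5 + X)
R(M) = -48 (R(M) = 6*(-3 - 5) = 6*(-8) = -48)
P(H, z) = (2209 + z)/(20 + H) (P(H, z) = (z + (-48 + 1)²)/(H + 20) = (z + (-47)²)/(20 + H) = (z + 2209)/(20 + H) = (2209 + z)/(20 + H))
(-206 + P(-22, -18))*232 = (-206 + (2209 - 18)/(20 - 22))*232 = (-206 + 2191/(-2))*232 = (-206 - ½*2191)*232 = (-206 - 2191/2)*232 = -2603/2*232 = -301948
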